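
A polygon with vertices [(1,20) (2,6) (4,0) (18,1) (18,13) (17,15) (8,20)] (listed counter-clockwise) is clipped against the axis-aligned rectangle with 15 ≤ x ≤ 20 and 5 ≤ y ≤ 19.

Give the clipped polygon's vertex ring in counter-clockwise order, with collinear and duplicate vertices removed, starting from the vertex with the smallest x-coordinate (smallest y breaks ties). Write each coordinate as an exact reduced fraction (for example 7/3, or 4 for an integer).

1. After x ≥ 15: [(15,11/14) (18,1) (18,13) (17,15) (15,145/9)]
2. After x ≤ 20: [(15,11/14) (18,1) (18,13) (17,15) (15,145/9)]
3. After y ≥ 5: [(15,5) (18,5) (18,13) (17,15) (15,145/9)]
4. After y ≤ 19: [(15,5) (18,5) (18,13) (17,15) (15,145/9)]
5. Canonical ring: [(15,5) (18,5) (18,13) (17,15) (15,145/9)]

Clipped polygon: [(15,5) (18,5) (18,13) (17,15) (15,145/9)]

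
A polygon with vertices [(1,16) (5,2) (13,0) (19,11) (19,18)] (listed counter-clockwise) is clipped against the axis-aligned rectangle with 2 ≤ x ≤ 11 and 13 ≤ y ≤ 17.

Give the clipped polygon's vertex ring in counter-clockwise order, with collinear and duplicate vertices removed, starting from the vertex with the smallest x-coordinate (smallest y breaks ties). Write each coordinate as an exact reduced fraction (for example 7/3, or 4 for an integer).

1. After x ≥ 2: [(2,145/9) (2,25/2) (5,2) (13,0) (19,11) (19,18)]
2. After x ≤ 11: [(11,154/9) (2,145/9) (2,25/2) (5,2) (11,1/2)]
3. After y ≥ 13: [(11,13) (11,154/9) (2,145/9) (2,13)]
4. After y ≤ 17: [(11,13) (11,17) (10,17) (2,145/9) (2,13)]
5. Canonical ring: [(2,13) (11,13) (11,17) (10,17) (2,145/9)]

Clipped polygon: [(2,13) (11,13) (11,17) (10,17) (2,145/9)]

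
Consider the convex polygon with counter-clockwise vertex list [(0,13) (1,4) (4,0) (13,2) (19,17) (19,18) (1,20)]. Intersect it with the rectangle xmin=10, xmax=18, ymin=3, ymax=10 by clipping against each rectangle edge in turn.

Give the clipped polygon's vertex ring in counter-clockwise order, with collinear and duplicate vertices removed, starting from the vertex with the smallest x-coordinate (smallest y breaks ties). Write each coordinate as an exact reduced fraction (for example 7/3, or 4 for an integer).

Clipped polygon: [(10,3) (67/5,3) (81/5,10) (10,10)]

1. After x ≥ 10: [(10,4/3) (13,2) (19,17) (19,18) (10,19)]
2. After x ≤ 18: [(10,4/3) (13,2) (18,29/2) (18,163/9) (10,19)]
3. After y ≥ 3: [(10,3) (67/5,3) (18,29/2) (18,163/9) (10,19)]
4. After y ≤ 10: [(10,10) (10,3) (67/5,3) (81/5,10)]
5. Canonical ring: [(10,3) (67/5,3) (81/5,10) (10,10)]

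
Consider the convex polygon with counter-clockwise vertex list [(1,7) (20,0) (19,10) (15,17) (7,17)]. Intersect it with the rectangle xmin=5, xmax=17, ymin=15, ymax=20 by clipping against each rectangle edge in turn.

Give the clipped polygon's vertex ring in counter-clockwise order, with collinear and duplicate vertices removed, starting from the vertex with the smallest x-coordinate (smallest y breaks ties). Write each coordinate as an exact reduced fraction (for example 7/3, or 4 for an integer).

Clipped polygon: [(29/5,15) (113/7,15) (15,17) (7,17)]

1. After x ≥ 5: [(5,41/3) (5,105/19) (20,0) (19,10) (15,17) (7,17)]
2. After x ≤ 17: [(5,41/3) (5,105/19) (17,21/19) (17,27/2) (15,17) (7,17)]
3. After y ≥ 15: [(29/5,15) (113/7,15) (15,17) (7,17)]
4. After y ≤ 20: [(29/5,15) (113/7,15) (15,17) (7,17)]
5. Canonical ring: [(29/5,15) (113/7,15) (15,17) (7,17)]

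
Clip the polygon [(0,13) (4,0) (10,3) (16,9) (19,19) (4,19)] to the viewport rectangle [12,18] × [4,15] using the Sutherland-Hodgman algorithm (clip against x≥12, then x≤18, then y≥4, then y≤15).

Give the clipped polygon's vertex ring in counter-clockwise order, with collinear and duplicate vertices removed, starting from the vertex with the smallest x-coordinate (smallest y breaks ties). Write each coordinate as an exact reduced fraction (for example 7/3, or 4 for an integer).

Clipped polygon: [(12,5) (16,9) (89/5,15) (12,15)]

1. After x ≥ 12: [(12,5) (16,9) (19,19) (12,19)]
2. After x ≤ 18: [(12,5) (16,9) (18,47/3) (18,19) (12,19)]
3. After y ≥ 4: [(12,5) (16,9) (18,47/3) (18,19) (12,19)]
4. After y ≤ 15: [(12,15) (12,5) (16,9) (89/5,15)]
5. Canonical ring: [(12,5) (16,9) (89/5,15) (12,15)]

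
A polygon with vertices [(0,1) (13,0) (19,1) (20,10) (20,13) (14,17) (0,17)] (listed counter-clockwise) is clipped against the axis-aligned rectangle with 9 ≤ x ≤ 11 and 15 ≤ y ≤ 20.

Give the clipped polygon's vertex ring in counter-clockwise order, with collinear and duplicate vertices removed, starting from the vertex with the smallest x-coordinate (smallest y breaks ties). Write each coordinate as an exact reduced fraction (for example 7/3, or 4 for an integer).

1. After x ≥ 9: [(9,4/13) (13,0) (19,1) (20,10) (20,13) (14,17) (9,17)]
2. After x ≤ 11: [(9,4/13) (11,2/13) (11,17) (9,17)]
3. After y ≥ 15: [(9,15) (11,15) (11,17) (9,17)]
4. After y ≤ 20: [(9,15) (11,15) (11,17) (9,17)]
5. Canonical ring: [(9,15) (11,15) (11,17) (9,17)]

Clipped polygon: [(9,15) (11,15) (11,17) (9,17)]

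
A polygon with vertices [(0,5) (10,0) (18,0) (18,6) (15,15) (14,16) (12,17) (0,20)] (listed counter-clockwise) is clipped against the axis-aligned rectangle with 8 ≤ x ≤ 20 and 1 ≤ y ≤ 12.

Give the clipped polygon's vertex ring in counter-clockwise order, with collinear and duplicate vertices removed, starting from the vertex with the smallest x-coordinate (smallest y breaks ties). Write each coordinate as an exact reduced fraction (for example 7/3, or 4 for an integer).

Clipped polygon: [(8,1) (18,1) (18,6) (16,12) (8,12)]

1. After x ≥ 8: [(8,1) (10,0) (18,0) (18,6) (15,15) (14,16) (12,17) (8,18)]
2. After x ≤ 20: [(8,1) (10,0) (18,0) (18,6) (15,15) (14,16) (12,17) (8,18)]
3. After y ≥ 1: [(8,1) (8,1) (18,1) (18,6) (15,15) (14,16) (12,17) (8,18)]
4. After y ≤ 12: [(8,12) (8,1) (8,1) (18,1) (18,6) (16,12)]
5. Canonical ring: [(8,1) (18,1) (18,6) (16,12) (8,12)]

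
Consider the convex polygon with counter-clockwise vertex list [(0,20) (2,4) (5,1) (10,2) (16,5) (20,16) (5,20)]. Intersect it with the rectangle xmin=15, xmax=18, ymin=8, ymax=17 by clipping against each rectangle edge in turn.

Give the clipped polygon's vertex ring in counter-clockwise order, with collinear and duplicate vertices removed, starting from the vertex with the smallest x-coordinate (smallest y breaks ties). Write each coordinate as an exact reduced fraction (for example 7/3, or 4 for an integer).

Clipped polygon: [(15,8) (188/11,8) (18,21/2) (18,248/15) (65/4,17) (15,17)]

1. After x ≥ 15: [(15,9/2) (16,5) (20,16) (15,52/3)]
2. After x ≤ 18: [(15,9/2) (16,5) (18,21/2) (18,248/15) (15,52/3)]
3. After y ≥ 8: [(15,8) (188/11,8) (18,21/2) (18,248/15) (15,52/3)]
4. After y ≤ 17: [(15,17) (15,8) (188/11,8) (18,21/2) (18,248/15) (65/4,17)]
5. Canonical ring: [(15,8) (188/11,8) (18,21/2) (18,248/15) (65/4,17) (15,17)]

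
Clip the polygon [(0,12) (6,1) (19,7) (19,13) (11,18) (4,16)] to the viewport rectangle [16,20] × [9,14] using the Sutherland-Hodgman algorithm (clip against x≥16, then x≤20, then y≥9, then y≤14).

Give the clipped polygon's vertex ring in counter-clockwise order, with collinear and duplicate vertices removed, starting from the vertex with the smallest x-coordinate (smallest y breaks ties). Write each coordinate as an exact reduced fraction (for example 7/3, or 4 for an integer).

1. After x ≥ 16: [(16,73/13) (19,7) (19,13) (16,119/8)]
2. After x ≤ 20: [(16,73/13) (19,7) (19,13) (16,119/8)]
3. After y ≥ 9: [(16,9) (19,9) (19,13) (16,119/8)]
4. After y ≤ 14: [(16,14) (16,9) (19,9) (19,13) (87/5,14)]
5. Canonical ring: [(16,9) (19,9) (19,13) (87/5,14) (16,14)]

Clipped polygon: [(16,9) (19,9) (19,13) (87/5,14) (16,14)]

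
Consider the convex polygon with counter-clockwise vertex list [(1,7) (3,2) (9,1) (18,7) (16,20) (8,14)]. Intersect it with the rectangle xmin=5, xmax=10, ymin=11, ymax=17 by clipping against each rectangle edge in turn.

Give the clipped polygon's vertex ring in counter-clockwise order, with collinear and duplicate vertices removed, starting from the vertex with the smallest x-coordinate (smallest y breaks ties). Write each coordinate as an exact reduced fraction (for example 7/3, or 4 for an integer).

1. After x ≥ 5: [(5,11) (5,5/3) (9,1) (18,7) (16,20) (8,14)]
2. After x ≤ 10: [(5,11) (5,5/3) (9,1) (10,5/3) (10,31/2) (8,14)]
3. After y ≥ 11: [(5,11) (5,11) (10,11) (10,31/2) (8,14)]
4. After y ≤ 17: [(5,11) (5,11) (10,11) (10,31/2) (8,14)]
5. Canonical ring: [(5,11) (10,11) (10,31/2) (8,14)]

Clipped polygon: [(5,11) (10,11) (10,31/2) (8,14)]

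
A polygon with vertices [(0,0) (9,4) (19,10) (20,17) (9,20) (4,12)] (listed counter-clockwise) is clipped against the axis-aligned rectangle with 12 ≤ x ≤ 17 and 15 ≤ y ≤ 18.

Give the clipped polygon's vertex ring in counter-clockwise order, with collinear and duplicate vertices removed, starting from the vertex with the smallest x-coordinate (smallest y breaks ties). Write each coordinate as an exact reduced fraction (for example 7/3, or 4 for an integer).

1. After x ≥ 12: [(12,29/5) (19,10) (20,17) (12,211/11)]
2. After x ≤ 17: [(12,29/5) (17,44/5) (17,196/11) (12,211/11)]
3. After y ≥ 15: [(12,15) (17,15) (17,196/11) (12,211/11)]
4. After y ≤ 18: [(12,18) (12,15) (17,15) (17,196/11) (49/3,18)]
5. Canonical ring: [(12,15) (17,15) (17,196/11) (49/3,18) (12,18)]

Clipped polygon: [(12,15) (17,15) (17,196/11) (49/3,18) (12,18)]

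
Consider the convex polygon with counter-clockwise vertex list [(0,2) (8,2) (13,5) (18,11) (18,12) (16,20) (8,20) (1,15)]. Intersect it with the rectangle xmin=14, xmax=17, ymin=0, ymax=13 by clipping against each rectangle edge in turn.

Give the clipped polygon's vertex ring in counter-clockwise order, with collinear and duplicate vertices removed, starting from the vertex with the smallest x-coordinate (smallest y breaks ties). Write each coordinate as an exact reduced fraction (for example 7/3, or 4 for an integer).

1. After x ≥ 14: [(14,31/5) (18,11) (18,12) (16,20) (14,20)]
2. After x ≤ 17: [(14,31/5) (17,49/5) (17,16) (16,20) (14,20)]
3. After y ≥ 0: [(14,31/5) (17,49/5) (17,16) (16,20) (14,20)]
4. After y ≤ 13: [(14,13) (14,31/5) (17,49/5) (17,13)]
5. Canonical ring: [(14,31/5) (17,49/5) (17,13) (14,13)]

Clipped polygon: [(14,31/5) (17,49/5) (17,13) (14,13)]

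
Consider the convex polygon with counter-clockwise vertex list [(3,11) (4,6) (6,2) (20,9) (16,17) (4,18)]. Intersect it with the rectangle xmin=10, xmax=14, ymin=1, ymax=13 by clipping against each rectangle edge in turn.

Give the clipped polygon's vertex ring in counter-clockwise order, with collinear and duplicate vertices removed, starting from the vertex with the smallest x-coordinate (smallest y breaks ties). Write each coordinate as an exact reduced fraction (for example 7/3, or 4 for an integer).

1. After x ≥ 10: [(10,4) (20,9) (16,17) (10,35/2)]
2. After x ≤ 14: [(10,4) (14,6) (14,103/6) (10,35/2)]
3. After y ≥ 1: [(10,4) (14,6) (14,103/6) (10,35/2)]
4. After y ≤ 13: [(10,13) (10,4) (14,6) (14,13)]
5. Canonical ring: [(10,4) (14,6) (14,13) (10,13)]

Clipped polygon: [(10,4) (14,6) (14,13) (10,13)]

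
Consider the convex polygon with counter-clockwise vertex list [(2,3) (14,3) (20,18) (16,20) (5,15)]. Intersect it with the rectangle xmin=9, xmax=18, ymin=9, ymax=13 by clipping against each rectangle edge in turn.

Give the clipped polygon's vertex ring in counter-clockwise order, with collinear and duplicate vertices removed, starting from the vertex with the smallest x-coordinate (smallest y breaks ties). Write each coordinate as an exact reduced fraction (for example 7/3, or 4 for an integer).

Clipped polygon: [(9,9) (82/5,9) (18,13) (9,13)]

1. After x ≥ 9: [(9,3) (14,3) (20,18) (16,20) (9,185/11)]
2. After x ≤ 18: [(9,3) (14,3) (18,13) (18,19) (16,20) (9,185/11)]
3. After y ≥ 9: [(9,9) (82/5,9) (18,13) (18,19) (16,20) (9,185/11)]
4. After y ≤ 13: [(9,13) (9,9) (82/5,9) (18,13) (18,13)]
5. Canonical ring: [(9,9) (82/5,9) (18,13) (9,13)]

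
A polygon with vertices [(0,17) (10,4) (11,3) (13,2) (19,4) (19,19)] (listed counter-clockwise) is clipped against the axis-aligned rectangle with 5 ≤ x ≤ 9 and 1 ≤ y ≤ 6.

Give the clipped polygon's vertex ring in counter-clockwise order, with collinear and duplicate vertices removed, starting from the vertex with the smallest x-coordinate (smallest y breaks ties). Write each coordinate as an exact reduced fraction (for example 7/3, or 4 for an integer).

Clipped polygon: [(110/13,6) (9,53/10) (9,6)]

1. After x ≥ 5: [(5,333/19) (5,21/2) (10,4) (11,3) (13,2) (19,4) (19,19)]
2. After x ≤ 9: [(9,341/19) (5,333/19) (5,21/2) (9,53/10)]
3. After y ≥ 1: [(9,341/19) (5,333/19) (5,21/2) (9,53/10)]
4. After y ≤ 6: [(9,6) (110/13,6) (9,53/10)]
5. Canonical ring: [(110/13,6) (9,53/10) (9,6)]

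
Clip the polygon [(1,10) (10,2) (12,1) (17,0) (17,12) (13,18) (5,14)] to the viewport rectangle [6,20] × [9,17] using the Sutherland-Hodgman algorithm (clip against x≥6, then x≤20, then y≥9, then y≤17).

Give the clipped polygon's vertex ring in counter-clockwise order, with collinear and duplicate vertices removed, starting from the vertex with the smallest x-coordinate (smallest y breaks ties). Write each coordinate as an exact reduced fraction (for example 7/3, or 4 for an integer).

Clipped polygon: [(6,9) (17,9) (17,12) (41/3,17) (11,17) (6,29/2)]

1. After x ≥ 6: [(6,50/9) (10,2) (12,1) (17,0) (17,12) (13,18) (6,29/2)]
2. After x ≤ 20: [(6,50/9) (10,2) (12,1) (17,0) (17,12) (13,18) (6,29/2)]
3. After y ≥ 9: [(6,9) (17,9) (17,12) (13,18) (6,29/2)]
4. After y ≤ 17: [(6,9) (17,9) (17,12) (41/3,17) (11,17) (6,29/2)]
5. Canonical ring: [(6,9) (17,9) (17,12) (41/3,17) (11,17) (6,29/2)]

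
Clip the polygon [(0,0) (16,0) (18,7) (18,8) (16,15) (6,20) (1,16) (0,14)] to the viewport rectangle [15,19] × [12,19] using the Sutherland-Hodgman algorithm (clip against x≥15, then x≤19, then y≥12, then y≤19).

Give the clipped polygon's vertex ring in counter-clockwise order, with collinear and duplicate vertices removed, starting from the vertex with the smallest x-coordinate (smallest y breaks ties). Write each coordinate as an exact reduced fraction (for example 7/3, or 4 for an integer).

Clipped polygon: [(15,12) (118/7,12) (16,15) (15,31/2)]

1. After x ≥ 15: [(15,0) (16,0) (18,7) (18,8) (16,15) (15,31/2)]
2. After x ≤ 19: [(15,0) (16,0) (18,7) (18,8) (16,15) (15,31/2)]
3. After y ≥ 12: [(15,12) (118/7,12) (16,15) (15,31/2)]
4. After y ≤ 19: [(15,12) (118/7,12) (16,15) (15,31/2)]
5. Canonical ring: [(15,12) (118/7,12) (16,15) (15,31/2)]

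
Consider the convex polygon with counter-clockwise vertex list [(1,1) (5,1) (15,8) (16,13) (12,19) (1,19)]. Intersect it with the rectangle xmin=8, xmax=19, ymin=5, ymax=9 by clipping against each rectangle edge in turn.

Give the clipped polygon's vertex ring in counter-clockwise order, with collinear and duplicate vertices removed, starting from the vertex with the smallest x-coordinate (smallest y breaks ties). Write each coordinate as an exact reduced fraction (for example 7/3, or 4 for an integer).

Clipped polygon: [(8,5) (75/7,5) (15,8) (76/5,9) (8,9)]

1. After x ≥ 8: [(8,31/10) (15,8) (16,13) (12,19) (8,19)]
2. After x ≤ 19: [(8,31/10) (15,8) (16,13) (12,19) (8,19)]
3. After y ≥ 5: [(8,5) (75/7,5) (15,8) (16,13) (12,19) (8,19)]
4. After y ≤ 9: [(8,9) (8,5) (75/7,5) (15,8) (76/5,9)]
5. Canonical ring: [(8,5) (75/7,5) (15,8) (76/5,9) (8,9)]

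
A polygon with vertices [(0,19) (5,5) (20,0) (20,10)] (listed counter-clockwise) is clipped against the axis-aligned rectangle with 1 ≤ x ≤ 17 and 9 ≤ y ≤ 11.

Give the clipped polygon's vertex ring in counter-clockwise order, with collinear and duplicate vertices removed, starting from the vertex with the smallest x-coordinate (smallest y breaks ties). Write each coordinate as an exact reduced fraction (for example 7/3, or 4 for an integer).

1. After x ≥ 1: [(1,371/20) (1,81/5) (5,5) (20,0) (20,10)]
2. After x ≤ 17: [(17,227/20) (1,371/20) (1,81/5) (5,5) (17,1)]
3. After y ≥ 9: [(17,9) (17,227/20) (1,371/20) (1,81/5) (25/7,9)]
4. After y ≤ 11: [(17,9) (17,11) (20/7,11) (25/7,9)]
5. Canonical ring: [(20/7,11) (25/7,9) (17,9) (17,11)]

Clipped polygon: [(20/7,11) (25/7,9) (17,9) (17,11)]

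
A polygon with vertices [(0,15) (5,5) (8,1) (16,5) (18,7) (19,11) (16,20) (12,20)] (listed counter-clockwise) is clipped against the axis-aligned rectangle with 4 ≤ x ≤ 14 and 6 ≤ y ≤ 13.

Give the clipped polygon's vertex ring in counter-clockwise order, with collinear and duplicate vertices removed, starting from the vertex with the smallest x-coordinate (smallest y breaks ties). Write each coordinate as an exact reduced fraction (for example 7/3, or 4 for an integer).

1. After x ≥ 4: [(4,50/3) (4,7) (5,5) (8,1) (16,5) (18,7) (19,11) (16,20) (12,20)]
2. After x ≤ 14: [(4,50/3) (4,7) (5,5) (8,1) (14,4) (14,20) (12,20)]
3. After y ≥ 6: [(4,50/3) (4,7) (9/2,6) (14,6) (14,20) (12,20)]
4. After y ≤ 13: [(4,13) (4,7) (9/2,6) (14,6) (14,13)]
5. Canonical ring: [(4,7) (9/2,6) (14,6) (14,13) (4,13)]

Clipped polygon: [(4,7) (9/2,6) (14,6) (14,13) (4,13)]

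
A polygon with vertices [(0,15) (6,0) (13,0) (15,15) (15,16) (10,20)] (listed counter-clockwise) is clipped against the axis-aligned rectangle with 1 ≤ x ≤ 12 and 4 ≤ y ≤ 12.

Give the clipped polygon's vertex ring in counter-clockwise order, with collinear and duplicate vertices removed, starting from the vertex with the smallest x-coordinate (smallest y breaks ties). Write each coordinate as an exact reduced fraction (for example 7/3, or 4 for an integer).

Clipped polygon: [(6/5,12) (22/5,4) (12,4) (12,12)]

1. After x ≥ 1: [(1,31/2) (1,25/2) (6,0) (13,0) (15,15) (15,16) (10,20)]
2. After x ≤ 12: [(1,31/2) (1,25/2) (6,0) (12,0) (12,92/5) (10,20)]
3. After y ≥ 4: [(1,31/2) (1,25/2) (22/5,4) (12,4) (12,92/5) (10,20)]
4. After y ≤ 12: [(6/5,12) (22/5,4) (12,4) (12,12)]
5. Canonical ring: [(6/5,12) (22/5,4) (12,4) (12,12)]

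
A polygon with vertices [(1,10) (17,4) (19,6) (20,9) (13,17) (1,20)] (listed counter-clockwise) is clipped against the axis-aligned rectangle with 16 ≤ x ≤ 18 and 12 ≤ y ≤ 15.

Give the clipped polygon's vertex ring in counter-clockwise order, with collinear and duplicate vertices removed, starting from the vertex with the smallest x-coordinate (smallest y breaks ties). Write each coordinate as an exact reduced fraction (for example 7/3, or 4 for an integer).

Clipped polygon: [(16,12) (139/8,12) (16,95/7)]

1. After x ≥ 16: [(16,35/8) (17,4) (19,6) (20,9) (16,95/7)]
2. After x ≤ 18: [(16,35/8) (17,4) (18,5) (18,79/7) (16,95/7)]
3. After y ≥ 12: [(16,12) (139/8,12) (16,95/7)]
4. After y ≤ 15: [(16,12) (139/8,12) (16,95/7)]
5. Canonical ring: [(16,12) (139/8,12) (16,95/7)]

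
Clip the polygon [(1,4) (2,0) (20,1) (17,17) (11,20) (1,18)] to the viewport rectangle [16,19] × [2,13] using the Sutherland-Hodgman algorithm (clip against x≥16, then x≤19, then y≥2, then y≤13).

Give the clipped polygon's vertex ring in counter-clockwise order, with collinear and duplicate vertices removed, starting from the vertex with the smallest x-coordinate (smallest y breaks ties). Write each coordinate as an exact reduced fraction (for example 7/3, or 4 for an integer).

1. After x ≥ 16: [(16,7/9) (20,1) (17,17) (16,35/2)]
2. After x ≤ 19: [(16,7/9) (19,17/18) (19,19/3) (17,17) (16,35/2)]
3. After y ≥ 2: [(16,2) (19,2) (19,19/3) (17,17) (16,35/2)]
4. After y ≤ 13: [(16,13) (16,2) (19,2) (19,19/3) (71/4,13)]
5. Canonical ring: [(16,2) (19,2) (19,19/3) (71/4,13) (16,13)]

Clipped polygon: [(16,2) (19,2) (19,19/3) (71/4,13) (16,13)]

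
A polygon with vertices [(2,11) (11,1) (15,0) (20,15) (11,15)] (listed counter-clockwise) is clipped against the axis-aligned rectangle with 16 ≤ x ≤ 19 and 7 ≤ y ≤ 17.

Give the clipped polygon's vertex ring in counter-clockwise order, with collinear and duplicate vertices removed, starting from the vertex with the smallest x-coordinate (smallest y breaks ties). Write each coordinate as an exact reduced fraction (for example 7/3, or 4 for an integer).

1. After x ≥ 16: [(16,3) (20,15) (16,15)]
2. After x ≤ 19: [(16,3) (19,12) (19,15) (16,15)]
3. After y ≥ 7: [(16,7) (52/3,7) (19,12) (19,15) (16,15)]
4. After y ≤ 17: [(16,7) (52/3,7) (19,12) (19,15) (16,15)]
5. Canonical ring: [(16,7) (52/3,7) (19,12) (19,15) (16,15)]

Clipped polygon: [(16,7) (52/3,7) (19,12) (19,15) (16,15)]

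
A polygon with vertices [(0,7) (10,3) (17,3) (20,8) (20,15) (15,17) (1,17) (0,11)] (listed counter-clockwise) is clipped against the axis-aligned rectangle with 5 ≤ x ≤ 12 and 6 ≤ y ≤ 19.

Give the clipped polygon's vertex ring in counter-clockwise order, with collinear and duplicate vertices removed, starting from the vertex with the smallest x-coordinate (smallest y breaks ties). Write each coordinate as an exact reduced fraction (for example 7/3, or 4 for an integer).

Clipped polygon: [(5,6) (12,6) (12,17) (5,17)]

1. After x ≥ 5: [(5,5) (10,3) (17,3) (20,8) (20,15) (15,17) (5,17)]
2. After x ≤ 12: [(5,5) (10,3) (12,3) (12,17) (5,17)]
3. After y ≥ 6: [(5,6) (12,6) (12,17) (5,17)]
4. After y ≤ 19: [(5,6) (12,6) (12,17) (5,17)]
5. Canonical ring: [(5,6) (12,6) (12,17) (5,17)]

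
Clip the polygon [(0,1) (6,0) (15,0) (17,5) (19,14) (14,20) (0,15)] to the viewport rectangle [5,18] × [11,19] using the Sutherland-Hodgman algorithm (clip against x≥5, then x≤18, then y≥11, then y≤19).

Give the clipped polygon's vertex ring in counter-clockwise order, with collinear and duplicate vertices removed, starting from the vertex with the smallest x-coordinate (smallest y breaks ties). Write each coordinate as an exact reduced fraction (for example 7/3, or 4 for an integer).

1. After x ≥ 5: [(5,1/6) (6,0) (15,0) (17,5) (19,14) (14,20) (5,235/14)]
2. After x ≤ 18: [(5,1/6) (6,0) (15,0) (17,5) (18,19/2) (18,76/5) (14,20) (5,235/14)]
3. After y ≥ 11: [(5,11) (18,11) (18,76/5) (14,20) (5,235/14)]
4. After y ≤ 19: [(5,11) (18,11) (18,76/5) (89/6,19) (56/5,19) (5,235/14)]
5. Canonical ring: [(5,11) (18,11) (18,76/5) (89/6,19) (56/5,19) (5,235/14)]

Clipped polygon: [(5,11) (18,11) (18,76/5) (89/6,19) (56/5,19) (5,235/14)]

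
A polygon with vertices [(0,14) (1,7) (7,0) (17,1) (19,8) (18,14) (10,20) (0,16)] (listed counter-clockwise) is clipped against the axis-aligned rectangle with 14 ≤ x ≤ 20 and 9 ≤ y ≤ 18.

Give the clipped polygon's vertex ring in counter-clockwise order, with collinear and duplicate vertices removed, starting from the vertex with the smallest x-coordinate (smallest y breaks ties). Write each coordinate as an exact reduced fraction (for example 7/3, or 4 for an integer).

Clipped polygon: [(14,9) (113/6,9) (18,14) (14,17)]

1. After x ≥ 14: [(14,7/10) (17,1) (19,8) (18,14) (14,17)]
2. After x ≤ 20: [(14,7/10) (17,1) (19,8) (18,14) (14,17)]
3. After y ≥ 9: [(14,9) (113/6,9) (18,14) (14,17)]
4. After y ≤ 18: [(14,9) (113/6,9) (18,14) (14,17)]
5. Canonical ring: [(14,9) (113/6,9) (18,14) (14,17)]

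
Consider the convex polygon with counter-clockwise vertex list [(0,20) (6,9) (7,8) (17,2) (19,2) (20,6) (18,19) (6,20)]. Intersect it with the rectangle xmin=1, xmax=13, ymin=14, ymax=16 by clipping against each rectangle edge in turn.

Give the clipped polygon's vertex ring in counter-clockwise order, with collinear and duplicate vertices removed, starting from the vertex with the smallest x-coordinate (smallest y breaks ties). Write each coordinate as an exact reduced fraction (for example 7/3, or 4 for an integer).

1. After x ≥ 1: [(1,20) (1,109/6) (6,9) (7,8) (17,2) (19,2) (20,6) (18,19) (6,20)]
2. After x ≤ 13: [(1,20) (1,109/6) (6,9) (7,8) (13,22/5) (13,233/12) (6,20)]
3. After y ≥ 14: [(1,20) (1,109/6) (36/11,14) (13,14) (13,233/12) (6,20)]
4. After y ≤ 16: [(24/11,16) (36/11,14) (13,14) (13,16)]
5. Canonical ring: [(24/11,16) (36/11,14) (13,14) (13,16)]

Clipped polygon: [(24/11,16) (36/11,14) (13,14) (13,16)]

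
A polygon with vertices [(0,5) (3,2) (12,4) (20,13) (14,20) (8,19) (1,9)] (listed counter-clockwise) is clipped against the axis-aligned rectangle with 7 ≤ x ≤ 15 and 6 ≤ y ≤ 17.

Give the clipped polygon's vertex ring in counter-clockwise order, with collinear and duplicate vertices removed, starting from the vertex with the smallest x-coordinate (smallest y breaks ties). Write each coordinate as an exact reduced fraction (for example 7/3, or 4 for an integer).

Clipped polygon: [(7,6) (124/9,6) (15,59/8) (15,17) (7,17)]

1. After x ≥ 7: [(7,26/9) (12,4) (20,13) (14,20) (8,19) (7,123/7)]
2. After x ≤ 15: [(7,26/9) (12,4) (15,59/8) (15,113/6) (14,20) (8,19) (7,123/7)]
3. After y ≥ 6: [(7,6) (124/9,6) (15,59/8) (15,113/6) (14,20) (8,19) (7,123/7)]
4. After y ≤ 17: [(7,17) (7,6) (124/9,6) (15,59/8) (15,17)]
5. Canonical ring: [(7,6) (124/9,6) (15,59/8) (15,17) (7,17)]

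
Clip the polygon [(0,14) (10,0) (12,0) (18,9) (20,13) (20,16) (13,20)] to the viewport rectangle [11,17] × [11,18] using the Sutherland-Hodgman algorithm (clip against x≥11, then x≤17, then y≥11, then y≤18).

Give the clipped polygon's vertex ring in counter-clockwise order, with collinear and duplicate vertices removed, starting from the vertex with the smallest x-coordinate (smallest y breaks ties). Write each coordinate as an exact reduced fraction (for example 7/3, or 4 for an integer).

1. After x ≥ 11: [(11,248/13) (11,0) (12,0) (18,9) (20,13) (20,16) (13,20)]
2. After x ≤ 17: [(11,248/13) (11,0) (12,0) (17,15/2) (17,124/7) (13,20)]
3. After y ≥ 11: [(11,248/13) (11,11) (17,11) (17,124/7) (13,20)]
4. After y ≤ 18: [(11,18) (11,11) (17,11) (17,124/7) (33/2,18)]
5. Canonical ring: [(11,11) (17,11) (17,124/7) (33/2,18) (11,18)]

Clipped polygon: [(11,11) (17,11) (17,124/7) (33/2,18) (11,18)]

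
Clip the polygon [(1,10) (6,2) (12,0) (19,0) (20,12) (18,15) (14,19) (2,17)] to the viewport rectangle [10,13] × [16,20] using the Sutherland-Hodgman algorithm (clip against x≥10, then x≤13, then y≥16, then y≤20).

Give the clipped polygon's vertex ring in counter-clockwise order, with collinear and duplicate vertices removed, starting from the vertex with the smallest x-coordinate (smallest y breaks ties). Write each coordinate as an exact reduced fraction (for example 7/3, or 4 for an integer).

Clipped polygon: [(10,16) (13,16) (13,113/6) (10,55/3)]

1. After x ≥ 10: [(10,2/3) (12,0) (19,0) (20,12) (18,15) (14,19) (10,55/3)]
2. After x ≤ 13: [(10,2/3) (12,0) (13,0) (13,113/6) (10,55/3)]
3. After y ≥ 16: [(10,16) (13,16) (13,113/6) (10,55/3)]
4. After y ≤ 20: [(10,16) (13,16) (13,113/6) (10,55/3)]
5. Canonical ring: [(10,16) (13,16) (13,113/6) (10,55/3)]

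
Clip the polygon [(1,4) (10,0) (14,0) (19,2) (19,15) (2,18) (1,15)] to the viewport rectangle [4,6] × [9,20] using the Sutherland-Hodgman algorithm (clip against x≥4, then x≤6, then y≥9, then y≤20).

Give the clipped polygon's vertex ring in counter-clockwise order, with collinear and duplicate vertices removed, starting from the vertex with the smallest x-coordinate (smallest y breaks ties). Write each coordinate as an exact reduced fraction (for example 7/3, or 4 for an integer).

1. After x ≥ 4: [(4,8/3) (10,0) (14,0) (19,2) (19,15) (4,300/17)]
2. After x ≤ 6: [(4,8/3) (6,16/9) (6,294/17) (4,300/17)]
3. After y ≥ 9: [(4,9) (6,9) (6,294/17) (4,300/17)]
4. After y ≤ 20: [(4,9) (6,9) (6,294/17) (4,300/17)]
5. Canonical ring: [(4,9) (6,9) (6,294/17) (4,300/17)]

Clipped polygon: [(4,9) (6,9) (6,294/17) (4,300/17)]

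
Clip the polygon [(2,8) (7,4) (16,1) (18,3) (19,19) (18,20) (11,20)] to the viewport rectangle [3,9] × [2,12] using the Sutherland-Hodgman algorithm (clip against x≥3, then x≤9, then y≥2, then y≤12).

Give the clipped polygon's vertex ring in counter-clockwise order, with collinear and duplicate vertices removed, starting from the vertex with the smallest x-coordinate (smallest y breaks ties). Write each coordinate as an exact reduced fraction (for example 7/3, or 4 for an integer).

Clipped polygon: [(3,36/5) (7,4) (9,10/3) (9,12) (5,12) (3,28/3)]

1. After x ≥ 3: [(3,28/3) (3,36/5) (7,4) (16,1) (18,3) (19,19) (18,20) (11,20)]
2. After x ≤ 9: [(9,52/3) (3,28/3) (3,36/5) (7,4) (9,10/3)]
3. After y ≥ 2: [(9,52/3) (3,28/3) (3,36/5) (7,4) (9,10/3)]
4. After y ≤ 12: [(9,12) (5,12) (3,28/3) (3,36/5) (7,4) (9,10/3)]
5. Canonical ring: [(3,36/5) (7,4) (9,10/3) (9,12) (5,12) (3,28/3)]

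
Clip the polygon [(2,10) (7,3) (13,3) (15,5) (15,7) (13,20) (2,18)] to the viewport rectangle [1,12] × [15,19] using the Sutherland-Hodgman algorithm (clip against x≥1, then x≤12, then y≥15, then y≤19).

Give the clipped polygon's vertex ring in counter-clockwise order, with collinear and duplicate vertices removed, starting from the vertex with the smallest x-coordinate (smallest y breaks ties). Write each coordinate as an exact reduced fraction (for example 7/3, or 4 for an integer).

1. After x ≥ 1: [(2,10) (7,3) (13,3) (15,5) (15,7) (13,20) (2,18)]
2. After x ≤ 12: [(2,10) (7,3) (12,3) (12,218/11) (2,18)]
3. After y ≥ 15: [(2,15) (12,15) (12,218/11) (2,18)]
4. After y ≤ 19: [(2,15) (12,15) (12,19) (15/2,19) (2,18)]
5. Canonical ring: [(2,15) (12,15) (12,19) (15/2,19) (2,18)]

Clipped polygon: [(2,15) (12,15) (12,19) (15/2,19) (2,18)]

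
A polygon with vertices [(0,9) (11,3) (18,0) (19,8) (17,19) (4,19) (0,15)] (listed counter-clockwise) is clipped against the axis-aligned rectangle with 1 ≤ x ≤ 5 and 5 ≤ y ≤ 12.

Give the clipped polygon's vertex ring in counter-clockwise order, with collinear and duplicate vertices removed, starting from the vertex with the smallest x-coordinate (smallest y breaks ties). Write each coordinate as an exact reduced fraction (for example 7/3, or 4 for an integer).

1. After x ≥ 1: [(1,93/11) (11,3) (18,0) (19,8) (17,19) (4,19) (1,16)]
2. After x ≤ 5: [(1,93/11) (5,69/11) (5,19) (4,19) (1,16)]
3. After y ≥ 5: [(1,93/11) (5,69/11) (5,19) (4,19) (1,16)]
4. After y ≤ 12: [(1,12) (1,93/11) (5,69/11) (5,12)]
5. Canonical ring: [(1,93/11) (5,69/11) (5,12) (1,12)]

Clipped polygon: [(1,93/11) (5,69/11) (5,12) (1,12)]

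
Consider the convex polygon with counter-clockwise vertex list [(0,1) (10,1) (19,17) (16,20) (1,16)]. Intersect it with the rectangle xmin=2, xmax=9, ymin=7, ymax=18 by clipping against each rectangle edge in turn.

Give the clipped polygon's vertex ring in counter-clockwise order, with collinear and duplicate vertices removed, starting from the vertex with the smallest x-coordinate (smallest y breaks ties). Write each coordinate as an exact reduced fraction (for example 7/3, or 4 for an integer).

1. After x ≥ 2: [(2,1) (10,1) (19,17) (16,20) (2,244/15)]
2. After x ≤ 9: [(2,1) (9,1) (9,272/15) (2,244/15)]
3. After y ≥ 7: [(2,7) (9,7) (9,272/15) (2,244/15)]
4. After y ≤ 18: [(2,7) (9,7) (9,18) (17/2,18) (2,244/15)]
5. Canonical ring: [(2,7) (9,7) (9,18) (17/2,18) (2,244/15)]

Clipped polygon: [(2,7) (9,7) (9,18) (17/2,18) (2,244/15)]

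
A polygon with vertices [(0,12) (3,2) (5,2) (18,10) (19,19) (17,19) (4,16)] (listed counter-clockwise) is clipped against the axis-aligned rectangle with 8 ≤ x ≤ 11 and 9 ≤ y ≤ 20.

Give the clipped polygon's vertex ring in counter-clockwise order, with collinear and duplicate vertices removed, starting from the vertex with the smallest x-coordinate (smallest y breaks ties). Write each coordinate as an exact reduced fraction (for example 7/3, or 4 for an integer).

1. After x ≥ 8: [(8,50/13) (18,10) (19,19) (17,19) (8,220/13)]
2. After x ≤ 11: [(8,50/13) (11,74/13) (11,229/13) (8,220/13)]
3. After y ≥ 9: [(8,9) (11,9) (11,229/13) (8,220/13)]
4. After y ≤ 20: [(8,9) (11,9) (11,229/13) (8,220/13)]
5. Canonical ring: [(8,9) (11,9) (11,229/13) (8,220/13)]

Clipped polygon: [(8,9) (11,9) (11,229/13) (8,220/13)]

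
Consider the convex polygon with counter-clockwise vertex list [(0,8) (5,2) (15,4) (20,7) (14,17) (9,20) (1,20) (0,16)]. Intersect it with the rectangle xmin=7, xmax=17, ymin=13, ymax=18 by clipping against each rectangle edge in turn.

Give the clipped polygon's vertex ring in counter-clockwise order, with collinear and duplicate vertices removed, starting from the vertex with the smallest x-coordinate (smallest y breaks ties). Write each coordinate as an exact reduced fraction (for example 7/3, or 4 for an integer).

1. After x ≥ 7: [(7,12/5) (15,4) (20,7) (14,17) (9,20) (7,20)]
2. After x ≤ 17: [(7,12/5) (15,4) (17,26/5) (17,12) (14,17) (9,20) (7,20)]
3. After y ≥ 13: [(7,13) (82/5,13) (14,17) (9,20) (7,20)]
4. After y ≤ 18: [(7,18) (7,13) (82/5,13) (14,17) (37/3,18)]
5. Canonical ring: [(7,13) (82/5,13) (14,17) (37/3,18) (7,18)]

Clipped polygon: [(7,13) (82/5,13) (14,17) (37/3,18) (7,18)]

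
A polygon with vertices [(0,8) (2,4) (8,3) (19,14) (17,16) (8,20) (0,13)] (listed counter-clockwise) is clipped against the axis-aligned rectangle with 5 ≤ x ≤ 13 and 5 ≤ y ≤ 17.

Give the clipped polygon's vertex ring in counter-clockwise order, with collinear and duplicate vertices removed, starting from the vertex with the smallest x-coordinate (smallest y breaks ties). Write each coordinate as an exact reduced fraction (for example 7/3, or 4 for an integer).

1. After x ≥ 5: [(5,7/2) (8,3) (19,14) (17,16) (8,20) (5,139/8)]
2. After x ≤ 13: [(5,7/2) (8,3) (13,8) (13,160/9) (8,20) (5,139/8)]
3. After y ≥ 5: [(5,5) (10,5) (13,8) (13,160/9) (8,20) (5,139/8)]
4. After y ≤ 17: [(5,17) (5,5) (10,5) (13,8) (13,17)]
5. Canonical ring: [(5,5) (10,5) (13,8) (13,17) (5,17)]

Clipped polygon: [(5,5) (10,5) (13,8) (13,17) (5,17)]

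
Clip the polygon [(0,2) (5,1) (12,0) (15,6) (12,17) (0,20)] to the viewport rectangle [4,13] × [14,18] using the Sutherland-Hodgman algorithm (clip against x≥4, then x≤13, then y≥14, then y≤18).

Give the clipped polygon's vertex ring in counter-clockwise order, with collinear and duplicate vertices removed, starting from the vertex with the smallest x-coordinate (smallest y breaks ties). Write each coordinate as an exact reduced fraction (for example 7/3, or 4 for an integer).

Clipped polygon: [(4,14) (141/11,14) (12,17) (8,18) (4,18)]

1. After x ≥ 4: [(4,6/5) (5,1) (12,0) (15,6) (12,17) (4,19)]
2. After x ≤ 13: [(4,6/5) (5,1) (12,0) (13,2) (13,40/3) (12,17) (4,19)]
3. After y ≥ 14: [(4,14) (141/11,14) (12,17) (4,19)]
4. After y ≤ 18: [(4,18) (4,14) (141/11,14) (12,17) (8,18)]
5. Canonical ring: [(4,14) (141/11,14) (12,17) (8,18) (4,18)]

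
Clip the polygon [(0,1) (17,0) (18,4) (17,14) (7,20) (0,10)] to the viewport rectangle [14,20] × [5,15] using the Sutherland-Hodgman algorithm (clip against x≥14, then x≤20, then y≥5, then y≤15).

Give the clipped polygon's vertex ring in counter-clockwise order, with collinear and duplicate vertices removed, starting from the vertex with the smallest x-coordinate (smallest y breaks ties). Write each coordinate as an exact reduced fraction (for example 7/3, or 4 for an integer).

1. After x ≥ 14: [(14,3/17) (17,0) (18,4) (17,14) (14,79/5)]
2. After x ≤ 20: [(14,3/17) (17,0) (18,4) (17,14) (14,79/5)]
3. After y ≥ 5: [(14,5) (179/10,5) (17,14) (14,79/5)]
4. After y ≤ 15: [(14,15) (14,5) (179/10,5) (17,14) (46/3,15)]
5. Canonical ring: [(14,5) (179/10,5) (17,14) (46/3,15) (14,15)]

Clipped polygon: [(14,5) (179/10,5) (17,14) (46/3,15) (14,15)]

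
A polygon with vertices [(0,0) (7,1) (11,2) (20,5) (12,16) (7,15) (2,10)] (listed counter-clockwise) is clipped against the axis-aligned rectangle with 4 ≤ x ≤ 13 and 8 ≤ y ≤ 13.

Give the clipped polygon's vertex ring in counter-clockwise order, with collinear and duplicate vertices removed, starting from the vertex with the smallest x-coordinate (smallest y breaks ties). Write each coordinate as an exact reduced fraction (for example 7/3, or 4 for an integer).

1. After x ≥ 4: [(4,4/7) (7,1) (11,2) (20,5) (12,16) (7,15) (4,12)]
2. After x ≤ 13: [(4,4/7) (7,1) (11,2) (13,8/3) (13,117/8) (12,16) (7,15) (4,12)]
3. After y ≥ 8: [(4,8) (13,8) (13,117/8) (12,16) (7,15) (4,12)]
4. After y ≤ 13: [(4,8) (13,8) (13,13) (5,13) (4,12)]
5. Canonical ring: [(4,8) (13,8) (13,13) (5,13) (4,12)]

Clipped polygon: [(4,8) (13,8) (13,13) (5,13) (4,12)]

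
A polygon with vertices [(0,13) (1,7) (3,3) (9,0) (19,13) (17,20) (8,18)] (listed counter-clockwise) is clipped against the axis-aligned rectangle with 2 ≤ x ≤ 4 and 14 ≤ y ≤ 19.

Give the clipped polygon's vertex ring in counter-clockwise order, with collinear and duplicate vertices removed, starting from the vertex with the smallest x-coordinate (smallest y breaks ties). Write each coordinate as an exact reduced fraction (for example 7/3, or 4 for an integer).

Clipped polygon: [(2,14) (4,14) (4,31/2) (2,57/4)]

1. After x ≥ 2: [(2,57/4) (2,5) (3,3) (9,0) (19,13) (17,20) (8,18)]
2. After x ≤ 4: [(4,31/2) (2,57/4) (2,5) (3,3) (4,5/2)]
3. After y ≥ 14: [(4,14) (4,31/2) (2,57/4) (2,14)]
4. After y ≤ 19: [(4,14) (4,31/2) (2,57/4) (2,14)]
5. Canonical ring: [(2,14) (4,14) (4,31/2) (2,57/4)]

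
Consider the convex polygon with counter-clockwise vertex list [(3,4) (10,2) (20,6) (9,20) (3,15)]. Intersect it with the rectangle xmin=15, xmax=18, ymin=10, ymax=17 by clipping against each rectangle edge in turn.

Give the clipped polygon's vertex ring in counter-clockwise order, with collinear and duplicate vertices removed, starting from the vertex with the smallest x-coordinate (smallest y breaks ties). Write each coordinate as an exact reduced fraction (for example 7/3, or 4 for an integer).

Clipped polygon: [(15,10) (118/7,10) (15,136/11)]

1. After x ≥ 15: [(15,4) (20,6) (15,136/11)]
2. After x ≤ 18: [(15,4) (18,26/5) (18,94/11) (15,136/11)]
3. After y ≥ 10: [(15,10) (118/7,10) (15,136/11)]
4. After y ≤ 17: [(15,10) (118/7,10) (15,136/11)]
5. Canonical ring: [(15,10) (118/7,10) (15,136/11)]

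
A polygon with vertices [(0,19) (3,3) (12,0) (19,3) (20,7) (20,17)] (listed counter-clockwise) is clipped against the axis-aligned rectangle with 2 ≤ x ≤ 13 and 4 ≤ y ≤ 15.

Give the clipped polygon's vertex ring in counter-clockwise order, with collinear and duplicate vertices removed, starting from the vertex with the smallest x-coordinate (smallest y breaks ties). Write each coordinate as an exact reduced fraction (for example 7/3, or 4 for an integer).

1. After x ≥ 2: [(2,94/5) (2,25/3) (3,3) (12,0) (19,3) (20,7) (20,17)]
2. After x ≤ 13: [(13,177/10) (2,94/5) (2,25/3) (3,3) (12,0) (13,3/7)]
3. After y ≥ 4: [(13,4) (13,177/10) (2,94/5) (2,25/3) (45/16,4)]
4. After y ≤ 15: [(13,4) (13,15) (2,15) (2,25/3) (45/16,4)]
5. Canonical ring: [(2,25/3) (45/16,4) (13,4) (13,15) (2,15)]

Clipped polygon: [(2,25/3) (45/16,4) (13,4) (13,15) (2,15)]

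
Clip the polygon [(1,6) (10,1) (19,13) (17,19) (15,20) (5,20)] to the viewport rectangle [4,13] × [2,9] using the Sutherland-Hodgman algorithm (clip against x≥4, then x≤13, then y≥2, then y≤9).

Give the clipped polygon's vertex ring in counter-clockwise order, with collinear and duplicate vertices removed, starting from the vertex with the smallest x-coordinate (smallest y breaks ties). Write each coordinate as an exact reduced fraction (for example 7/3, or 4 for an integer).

Clipped polygon: [(4,13/3) (41/5,2) (43/4,2) (13,5) (13,9) (4,9)]

1. After x ≥ 4: [(4,33/2) (4,13/3) (10,1) (19,13) (17,19) (15,20) (5,20)]
2. After x ≤ 13: [(4,33/2) (4,13/3) (10,1) (13,5) (13,20) (5,20)]
3. After y ≥ 2: [(4,33/2) (4,13/3) (41/5,2) (43/4,2) (13,5) (13,20) (5,20)]
4. After y ≤ 9: [(4,9) (4,13/3) (41/5,2) (43/4,2) (13,5) (13,9)]
5. Canonical ring: [(4,13/3) (41/5,2) (43/4,2) (13,5) (13,9) (4,9)]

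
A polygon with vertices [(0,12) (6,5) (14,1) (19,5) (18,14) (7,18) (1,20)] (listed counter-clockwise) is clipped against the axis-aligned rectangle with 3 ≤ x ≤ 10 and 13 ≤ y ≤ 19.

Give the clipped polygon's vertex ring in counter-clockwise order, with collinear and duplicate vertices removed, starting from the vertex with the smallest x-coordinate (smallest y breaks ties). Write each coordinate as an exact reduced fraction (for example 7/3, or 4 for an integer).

Clipped polygon: [(3,13) (10,13) (10,186/11) (7,18) (4,19) (3,19)]

1. After x ≥ 3: [(3,17/2) (6,5) (14,1) (19,5) (18,14) (7,18) (3,58/3)]
2. After x ≤ 10: [(3,17/2) (6,5) (10,3) (10,186/11) (7,18) (3,58/3)]
3. After y ≥ 13: [(3,13) (10,13) (10,186/11) (7,18) (3,58/3)]
4. After y ≤ 19: [(3,19) (3,13) (10,13) (10,186/11) (7,18) (4,19)]
5. Canonical ring: [(3,13) (10,13) (10,186/11) (7,18) (4,19) (3,19)]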